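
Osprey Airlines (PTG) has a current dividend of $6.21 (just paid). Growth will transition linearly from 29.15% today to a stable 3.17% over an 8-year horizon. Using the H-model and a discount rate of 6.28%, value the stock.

H-model: P₀ = D₀[(1+g_L) + H(g_S−g_L)]/(r−g_L), with H = 8/2 = 4.
P₀ = 6.21 × [(1+0.0317) + 4×(0.2915−0.0317)] / (0.0628−0.0317)
   = 6.21 × 2.0709 / 0.0311 = 413.5141

$413.51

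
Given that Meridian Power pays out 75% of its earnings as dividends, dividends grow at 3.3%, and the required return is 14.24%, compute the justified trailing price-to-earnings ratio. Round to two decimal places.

Justified trailing P/E = b(1+g)/(r−g) = 0.75×(1+0.033)/(0.1424−0.033) = 7.0818

7.08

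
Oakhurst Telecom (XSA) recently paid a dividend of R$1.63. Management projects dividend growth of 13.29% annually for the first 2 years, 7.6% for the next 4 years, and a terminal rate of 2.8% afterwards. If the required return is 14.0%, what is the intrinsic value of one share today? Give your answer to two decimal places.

R$20.54

Three-stage DDM. Project D₁…D_6; terminal Gordon value at t=6 with g = 0.028; discount at r = 0.14.
D_1 = 1.8466
D_2 = 2.0920
D_3 = 2.2510
D_4 = 2.4221
D_5 = 2.6062
D_6 = 2.8043
TV_6 = 2.8828/(0.14−0.028) = 25.7392
P₀ = Σ Dₜ/(1+r)ᵗ + TV_6/(1+r)^6 = 20.5407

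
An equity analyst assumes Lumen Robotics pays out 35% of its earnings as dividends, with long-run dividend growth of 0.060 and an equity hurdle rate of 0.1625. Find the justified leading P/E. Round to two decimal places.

3.41

Justified leading P/E = b/(r−g) = 0.35/(0.1625−0.06) = 3.4146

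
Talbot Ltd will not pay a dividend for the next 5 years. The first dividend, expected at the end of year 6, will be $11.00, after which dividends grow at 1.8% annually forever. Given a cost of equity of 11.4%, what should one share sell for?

Deferred-dividend DDM. At t=5 the remaining stream is a growing perpetuity with first payment D_6 = 11.00.
V_5 = D_6/(r−g) = 11.00/(0.114−0.018) = 114.5833
P₀ = V_5/(1+r)^5 = 114.5833/(1+0.114)^5 = 66.7875

$66.79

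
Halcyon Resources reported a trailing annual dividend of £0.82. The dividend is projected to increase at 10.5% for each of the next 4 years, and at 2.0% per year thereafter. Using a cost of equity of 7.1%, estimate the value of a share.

£22.13

Two-stage DDM. Project D₁…D_4 at 0.105, terminal growth 0.02, discount at r = 0.071.
D_1 = 0.9061
D_2 = 1.0012
D_3 = 1.1064
D_4 = 1.2225
Terminal value at t=4: TV = D_5/(r−g) = 1.2470/(0.071−0.02) = 24.4508
P₀ = 0.9061/(1+0.071)^1 + 1.0012/(1+0.071)^2 + 1.1064/(1+0.071)^3 + 1.2225/(1+0.071)^4 + 24.4508/(1+0.071)^4 = 22.1325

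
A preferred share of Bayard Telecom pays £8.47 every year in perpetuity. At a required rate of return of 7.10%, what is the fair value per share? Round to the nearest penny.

£119.30

Zero-growth DDM (perpetuity): P₀ = D/r = 8.47 / 0.071 = 119.2958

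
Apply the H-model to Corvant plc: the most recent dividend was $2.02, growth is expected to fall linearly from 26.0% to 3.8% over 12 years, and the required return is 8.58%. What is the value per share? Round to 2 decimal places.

H-model: P₀ = D₀[(1+g_L) + H(g_S−g_L)]/(r−g_L), with H = 12/2 = 6.
P₀ = 2.02 × [(1+0.038) + 6×(0.26−0.038)] / (0.0858−0.038)
   = 2.02 × 2.3700 / 0.0478 = 100.1548

$100.15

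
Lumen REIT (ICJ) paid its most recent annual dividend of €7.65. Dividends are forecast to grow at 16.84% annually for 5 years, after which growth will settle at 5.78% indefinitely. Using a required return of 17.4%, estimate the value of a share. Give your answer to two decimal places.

Two-stage DDM. Project D₁…D_5 at 0.1684, terminal growth 0.0578, discount at r = 0.174.
D_1 = 8.9383
D_2 = 10.4435
D_3 = 12.2021
D_4 = 14.2570
D_5 = 16.6579
Terminal value at t=5: TV = D_6/(r−g) = 17.6207/(0.174−0.0578) = 151.6410
P₀ = 8.9383/(1+0.174)^1 + 10.4435/(1+0.174)^2 + 12.2021/(1+0.174)^3 + 14.2570/(1+0.174)^4 + 16.6579/(1+0.174)^5 + 151.6410/(1+0.174)^5 = 105.7010

€105.70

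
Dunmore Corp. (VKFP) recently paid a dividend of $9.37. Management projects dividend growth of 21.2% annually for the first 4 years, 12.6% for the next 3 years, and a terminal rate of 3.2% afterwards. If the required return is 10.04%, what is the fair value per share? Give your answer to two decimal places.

Three-stage DDM. Project D₁…D_7; terminal Gordon value at t=7 with g = 0.032; discount at r = 0.1004.
D_1 = 11.3564
D_2 = 13.7640
D_3 = 16.6820
D_4 = 20.2186
D_5 = 22.7661
D_6 = 25.6346
D_7 = 28.8646
TV_7 = 29.7882/(0.1004−0.032) = 435.5007
P₀ = Σ Dₜ/(1+r)ᵗ + TV_7/(1+r)^7 = 314.2324

$314.23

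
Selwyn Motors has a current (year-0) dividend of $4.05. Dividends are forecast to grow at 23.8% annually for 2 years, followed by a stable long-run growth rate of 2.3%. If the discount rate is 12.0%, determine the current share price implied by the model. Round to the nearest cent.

Two-stage DDM. Project D₁…D_2 at 0.238, terminal growth 0.023, discount at r = 0.12.
D_1 = 5.0139
D_2 = 6.2072
Terminal value at t=2: TV = D_3/(r−g) = 6.3500/(0.12−0.023) = 65.4636
P₀ = 5.0139/(1+0.12)^1 + 6.2072/(1+0.12)^2 + 65.4636/(1+0.12)^2 = 61.6123

$61.61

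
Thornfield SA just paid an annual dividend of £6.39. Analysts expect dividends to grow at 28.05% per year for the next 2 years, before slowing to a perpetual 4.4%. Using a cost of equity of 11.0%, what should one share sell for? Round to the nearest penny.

Two-stage DDM. Project D₁…D_2 at 0.2805, terminal growth 0.044, discount at r = 0.11.
D_1 = 8.1824
D_2 = 10.4776
Terminal value at t=2: TV = D_3/(r−g) = 10.9386/(0.11−0.044) = 165.7359
P₀ = 8.1824/(1+0.11)^1 + 10.4776/(1+0.11)^2 + 165.7359/(1+0.11)^2 = 150.3903

£150.39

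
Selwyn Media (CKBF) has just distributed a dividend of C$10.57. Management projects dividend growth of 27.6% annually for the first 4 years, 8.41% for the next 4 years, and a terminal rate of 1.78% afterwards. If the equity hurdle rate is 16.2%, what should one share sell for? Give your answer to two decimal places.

Three-stage DDM. Project D₁…D_8; terminal Gordon value at t=8 with g = 0.0178; discount at r = 0.162.
D_1 = 13.4873
D_2 = 17.2098
D_3 = 21.9597
D_4 = 28.0206
D_5 = 30.3772
D_6 = 32.9319
D_7 = 35.7014
D_8 = 38.7039
TV_8 = 39.3929/(0.162−0.0178) = 273.1821
P₀ = Σ Dₜ/(1+r)ᵗ + TV_8/(1+r)^8 = 187.7466

C$187.75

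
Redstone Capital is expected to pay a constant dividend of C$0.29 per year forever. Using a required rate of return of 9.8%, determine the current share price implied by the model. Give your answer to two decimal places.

Zero-growth DDM (perpetuity): P₀ = D/r = 0.29 / 0.098 = 2.9592

C$2.96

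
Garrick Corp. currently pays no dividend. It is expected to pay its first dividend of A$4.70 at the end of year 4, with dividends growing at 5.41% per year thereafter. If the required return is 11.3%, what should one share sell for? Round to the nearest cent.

Deferred-dividend DDM. At t=3 the remaining stream is a growing perpetuity with first payment D_4 = 4.70.
V_3 = D_4/(r−g) = 4.70/(0.113−0.0541) = 79.7963
P₀ = V_3/(1+r)^3 = 79.7963/(1+0.113)^3 = 57.8758

A$57.88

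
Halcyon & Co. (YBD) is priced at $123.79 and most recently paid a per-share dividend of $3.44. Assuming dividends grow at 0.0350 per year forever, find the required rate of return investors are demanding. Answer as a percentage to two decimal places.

Rearranging the constant-growth DDM: r = D₁/P₀ + g.
D₁ = 3.44 × (1 + 0.035) = 3.5604.
r = 3.5604 / 123.79 + 0.035 = 0.02876 + 0.035 = 0.06376

6.38%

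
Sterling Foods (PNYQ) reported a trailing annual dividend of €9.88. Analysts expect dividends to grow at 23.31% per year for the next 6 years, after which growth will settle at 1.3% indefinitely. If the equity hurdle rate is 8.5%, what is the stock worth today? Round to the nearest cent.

Two-stage DDM. Project D₁…D_6 at 0.2331, terminal growth 0.013, discount at r = 0.085.
D_1 = 12.1830
D_2 = 15.0229
D_3 = 18.5247
D_4 = 22.8428
D_5 = 28.1675
D_6 = 34.7334
Terminal value at t=6: TV = D_7/(r−g) = 35.1849/(0.085−0.013) = 488.6790
P₀ = 12.1830/(1+0.085)^1 + 15.0229/(1+0.085)^2 + 18.5247/(1+0.085)^3 + 22.8428/(1+0.085)^4 + 28.1675/(1+0.085)^5 + 34.7334/(1+0.085)^6 + 488.6790/(1+0.085)^6 = 394.5315

€394.53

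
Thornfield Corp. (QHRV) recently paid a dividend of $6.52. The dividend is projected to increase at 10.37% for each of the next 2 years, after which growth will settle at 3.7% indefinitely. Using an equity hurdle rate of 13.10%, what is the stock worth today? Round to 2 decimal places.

$81.07

Two-stage DDM. Project D₁…D_2 at 0.1037, terminal growth 0.037, discount at r = 0.131.
D_1 = 7.1961
D_2 = 7.9424
Terminal value at t=2: TV = D_3/(r−g) = 8.2362/(0.131−0.037) = 87.6195
P₀ = 7.1961/(1+0.131)^1 + 7.9424/(1+0.131)^2 + 87.6195/(1+0.131)^2 = 81.0693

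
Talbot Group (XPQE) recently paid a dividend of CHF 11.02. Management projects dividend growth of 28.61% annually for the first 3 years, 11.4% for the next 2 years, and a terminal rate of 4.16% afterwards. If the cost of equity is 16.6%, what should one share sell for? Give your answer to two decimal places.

Three-stage DDM. Project D₁…D_5; terminal Gordon value at t=5 with g = 0.0416; discount at r = 0.166.
D_1 = 14.1728
D_2 = 18.2277
D_3 = 23.4426
D_4 = 26.1151
D_5 = 29.0922
TV_5 = 30.3024/(0.166−0.0416) = 243.5885
P₀ = Σ Dₜ/(1+r)ᵗ + TV_5/(1+r)^5 = 180.9994

CHF 181.00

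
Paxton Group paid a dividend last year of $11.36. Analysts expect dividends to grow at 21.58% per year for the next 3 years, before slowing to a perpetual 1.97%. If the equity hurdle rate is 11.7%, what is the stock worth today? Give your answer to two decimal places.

Two-stage DDM. Project D₁…D_3 at 0.2158, terminal growth 0.0197, discount at r = 0.117.
D_1 = 13.8115
D_2 = 16.7920
D_3 = 20.4157
Terminal value at t=3: TV = D_4/(r−g) = 20.8179/(0.117−0.0197) = 213.9559
P₀ = 13.8115/(1+0.117)^1 + 16.7920/(1+0.117)^2 + 20.4157/(1+0.117)^3 + 213.9559/(1+0.117)^3 = 193.9921

$193.99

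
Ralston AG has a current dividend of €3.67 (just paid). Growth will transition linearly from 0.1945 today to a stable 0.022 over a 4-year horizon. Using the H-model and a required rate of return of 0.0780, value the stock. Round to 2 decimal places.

€89.59

H-model: P₀ = D₀[(1+g_L) + H(g_S−g_L)]/(r−g_L), with H = 4/2 = 2.
P₀ = 3.67 × [(1+0.022) + 2×(0.1945−0.022)] / (0.078−0.022)
   = 3.67 × 1.3670 / 0.056 = 89.5873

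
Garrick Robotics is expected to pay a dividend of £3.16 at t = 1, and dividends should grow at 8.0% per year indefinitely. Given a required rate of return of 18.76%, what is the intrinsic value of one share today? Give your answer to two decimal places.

£29.37

Gordon growth model: P₀ = D₁/(r − g), with D₁ = 3.16 given directly.
P₀ = 3.1600 / (0.1876 − 0.08) = 3.1600 / 0.1076 = 29.3680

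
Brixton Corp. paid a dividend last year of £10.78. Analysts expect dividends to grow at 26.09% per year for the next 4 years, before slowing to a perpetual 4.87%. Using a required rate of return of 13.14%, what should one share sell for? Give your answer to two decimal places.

£267.83

Two-stage DDM. Project D₁…D_4 at 0.2609, terminal growth 0.0487, discount at r = 0.1314.
D_1 = 13.5925
D_2 = 17.1388
D_3 = 21.6103
D_4 = 27.2484
Terminal value at t=4: TV = D_5/(r−g) = 28.5754/(0.1314−0.0487) = 345.5311
P₀ = 13.5925/(1+0.1314)^1 + 17.1388/(1+0.1314)^2 + 21.6103/(1+0.1314)^3 + 27.2484/(1+0.1314)^4 + 345.5311/(1+0.1314)^4 = 267.8274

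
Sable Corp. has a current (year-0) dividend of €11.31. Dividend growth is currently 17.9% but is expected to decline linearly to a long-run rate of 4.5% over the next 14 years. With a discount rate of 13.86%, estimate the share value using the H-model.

H-model: P₀ = D₀[(1+g_L) + H(g_S−g_L)]/(r−g_L), with H = 14/2 = 7.
P₀ = 11.31 × [(1+0.045) + 7×(0.179−0.045)] / (0.1386−0.045)
   = 11.31 × 1.9830 / 0.0936 = 239.6125

€239.61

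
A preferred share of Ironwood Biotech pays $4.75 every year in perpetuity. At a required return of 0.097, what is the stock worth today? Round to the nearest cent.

Zero-growth DDM (perpetuity): P₀ = D/r = 4.75 / 0.097 = 48.9691

$48.97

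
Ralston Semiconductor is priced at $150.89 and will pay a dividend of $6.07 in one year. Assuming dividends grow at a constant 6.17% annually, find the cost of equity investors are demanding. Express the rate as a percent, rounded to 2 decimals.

10.19%

Rearranging the constant-growth DDM: r = D₁/P₀ + g.
r = 6.0700 / 150.89 + 0.0617 = 0.04023 + 0.0617 = 0.10193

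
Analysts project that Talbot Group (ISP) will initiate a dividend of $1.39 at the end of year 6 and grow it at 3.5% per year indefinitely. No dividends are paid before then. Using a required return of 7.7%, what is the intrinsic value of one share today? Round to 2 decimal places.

$22.84

Deferred-dividend DDM. At t=5 the remaining stream is a growing perpetuity with first payment D_6 = 1.39.
V_5 = D_6/(r−g) = 1.39/(0.077−0.035) = 33.0952
P₀ = V_5/(1+r)^5 = 33.0952/(1+0.077)^5 = 22.8395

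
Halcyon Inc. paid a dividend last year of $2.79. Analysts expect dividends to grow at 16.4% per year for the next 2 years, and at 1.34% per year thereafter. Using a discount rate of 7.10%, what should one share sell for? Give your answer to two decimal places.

$64.31

Two-stage DDM. Project D₁…D_2 at 0.164, terminal growth 0.0134, discount at r = 0.071.
D_1 = 3.2476
D_2 = 3.7802
Terminal value at t=2: TV = D_3/(r−g) = 3.8308/(0.071−0.0134) = 66.5072
P₀ = 3.2476/(1+0.071)^1 + 3.7802/(1+0.071)^2 + 66.5072/(1+0.071)^2 = 64.3094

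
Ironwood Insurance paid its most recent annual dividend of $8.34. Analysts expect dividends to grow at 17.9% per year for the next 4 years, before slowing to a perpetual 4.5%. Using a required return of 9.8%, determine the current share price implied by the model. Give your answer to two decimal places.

Two-stage DDM. Project D₁…D_4 at 0.179, terminal growth 0.045, discount at r = 0.098.
D_1 = 9.8329
D_2 = 11.5929
D_3 = 13.6681
D_4 = 16.1147
Terminal value at t=4: TV = D_5/(r−g) = 16.8398/(0.098−0.045) = 317.7325
P₀ = 9.8329/(1+0.098)^1 + 11.5929/(1+0.098)^2 + 13.6681/(1+0.098)^3 + 16.1147/(1+0.098)^4 + 317.7325/(1+0.098)^4 = 258.5844

$258.58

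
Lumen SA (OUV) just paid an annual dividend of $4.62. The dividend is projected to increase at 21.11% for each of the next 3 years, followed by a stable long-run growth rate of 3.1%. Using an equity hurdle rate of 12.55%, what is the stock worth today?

Two-stage DDM. Project D₁…D_3 at 0.2111, terminal growth 0.031, discount at r = 0.1255.
D_1 = 5.5953
D_2 = 6.7764
D_3 = 8.2070
Terminal value at t=3: TV = D_4/(r−g) = 8.4614/(0.1255−0.031) = 89.5383
P₀ = 5.5953/(1+0.1255)^1 + 6.7764/(1+0.1255)^2 + 8.2070/(1+0.1255)^3 + 89.5383/(1+0.1255)^3 = 78.8790

$78.88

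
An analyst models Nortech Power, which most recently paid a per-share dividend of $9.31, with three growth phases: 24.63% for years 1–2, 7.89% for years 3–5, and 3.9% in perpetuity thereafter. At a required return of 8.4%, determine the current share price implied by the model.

Three-stage DDM. Project D₁…D_5; terminal Gordon value at t=5 with g = 0.039; discount at r = 0.084.
D_1 = 11.6031
D_2 = 14.4609
D_3 = 15.6018
D_4 = 16.8328
D_5 = 18.1609
TV_5 = 18.8692/(0.084−0.039) = 419.3160
P₀ = Σ Dₜ/(1+r)ᵗ + TV_5/(1+r)^5 = 339.7367

$339.74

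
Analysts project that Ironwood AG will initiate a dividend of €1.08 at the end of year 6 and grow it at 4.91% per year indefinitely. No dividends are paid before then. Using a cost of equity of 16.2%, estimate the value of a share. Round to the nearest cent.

€4.52

Deferred-dividend DDM. At t=5 the remaining stream is a growing perpetuity with first payment D_6 = 1.08.
V_5 = D_6/(r−g) = 1.08/(0.162−0.0491) = 9.5660
P₀ = V_5/(1+r)^5 = 9.5660/(1+0.162)^5 = 4.5154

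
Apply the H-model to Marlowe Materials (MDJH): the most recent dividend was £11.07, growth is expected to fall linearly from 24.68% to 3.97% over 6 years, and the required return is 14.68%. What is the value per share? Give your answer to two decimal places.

H-model: P₀ = D₀[(1+g_L) + H(g_S−g_L)]/(r−g_L), with H = 6/2 = 3.
P₀ = 11.07 × [(1+0.0397) + 3×(0.2468−0.0397)] / (0.1468−0.0397)
   = 11.07 × 1.6610 / 0.1071 = 171.6832

£171.68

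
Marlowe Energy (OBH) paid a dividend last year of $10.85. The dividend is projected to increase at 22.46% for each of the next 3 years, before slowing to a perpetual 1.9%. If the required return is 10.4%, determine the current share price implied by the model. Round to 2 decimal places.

$217.72

Two-stage DDM. Project D₁…D_3 at 0.2246, terminal growth 0.019, discount at r = 0.104.
D_1 = 13.2869
D_2 = 16.2711
D_3 = 19.9257
Terminal value at t=3: TV = D_4/(r−g) = 20.3042/(0.104−0.019) = 238.8734
P₀ = 13.2869/(1+0.104)^1 + 16.2711/(1+0.104)^2 + 19.9257/(1+0.104)^3 + 238.8734/(1+0.104)^3 = 217.7189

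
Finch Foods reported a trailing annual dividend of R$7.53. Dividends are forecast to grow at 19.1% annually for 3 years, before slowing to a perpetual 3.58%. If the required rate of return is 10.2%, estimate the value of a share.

Two-stage DDM. Project D₁…D_3 at 0.191, terminal growth 0.0358, discount at r = 0.102.
D_1 = 8.9682
D_2 = 10.6812
D_3 = 12.7213
Terminal value at t=3: TV = D_4/(r−g) = 13.1767/(0.102−0.0358) = 199.0436
P₀ = 8.9682/(1+0.102)^1 + 10.6812/(1+0.102)^2 + 12.7213/(1+0.102)^3 + 199.0436/(1+0.102)^3 = 175.1709

R$175.17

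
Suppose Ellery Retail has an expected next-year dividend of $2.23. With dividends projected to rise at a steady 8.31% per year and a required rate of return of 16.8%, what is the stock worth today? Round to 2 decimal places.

$26.27

Gordon growth model: P₀ = D₁/(r − g), with D₁ = 2.23 given directly.
P₀ = 2.2300 / (0.168 − 0.0831) = 2.2300 / 0.0849 = 26.2662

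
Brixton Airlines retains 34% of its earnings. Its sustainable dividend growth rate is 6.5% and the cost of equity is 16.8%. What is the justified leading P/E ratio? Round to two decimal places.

Payout ratio b = 1 − 0.34 = 0.66.
Justified leading P/E = b/(r−g) = 0.66/(0.168−0.065) = 6.4078

6.41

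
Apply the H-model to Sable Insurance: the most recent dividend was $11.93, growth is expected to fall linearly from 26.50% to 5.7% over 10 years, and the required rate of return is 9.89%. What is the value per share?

H-model: P₀ = D₀[(1+g_L) + H(g_S−g_L)]/(r−g_L), with H = 10/2 = 5.
P₀ = 11.93 × [(1+0.057) + 5×(0.265−0.057)] / (0.0989−0.057)
   = 11.93 × 2.0970 / 0.0419 = 597.0695

$597.07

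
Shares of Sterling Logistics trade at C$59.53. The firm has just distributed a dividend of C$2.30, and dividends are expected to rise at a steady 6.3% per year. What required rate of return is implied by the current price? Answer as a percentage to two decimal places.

Rearranging the constant-growth DDM: r = D₁/P₀ + g.
D₁ = 2.30 × (1 + 0.063) = 2.4449.
r = 2.4449 / 59.53 + 0.063 = 0.04107 + 0.063 = 0.10407

10.41%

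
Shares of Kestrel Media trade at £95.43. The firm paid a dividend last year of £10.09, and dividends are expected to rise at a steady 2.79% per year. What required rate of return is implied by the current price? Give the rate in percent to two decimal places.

Rearranging the constant-growth DDM: r = D₁/P₀ + g.
D₁ = 10.09 × (1 + 0.0279) = 10.3715.
r = 10.3715 / 95.43 + 0.0279 = 0.10868 + 0.0279 = 0.13658

13.66%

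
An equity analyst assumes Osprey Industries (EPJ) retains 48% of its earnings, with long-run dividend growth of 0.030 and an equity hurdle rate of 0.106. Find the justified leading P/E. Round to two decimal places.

Payout ratio b = 1 − 0.48 = 0.52.
Justified leading P/E = b/(r−g) = 0.52/(0.106−0.03) = 6.8421

6.84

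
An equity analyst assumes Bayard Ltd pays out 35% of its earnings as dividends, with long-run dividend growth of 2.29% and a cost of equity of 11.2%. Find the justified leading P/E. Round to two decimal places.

Justified leading P/E = b/(r−g) = 0.35/(0.112−0.0229) = 3.9282

3.93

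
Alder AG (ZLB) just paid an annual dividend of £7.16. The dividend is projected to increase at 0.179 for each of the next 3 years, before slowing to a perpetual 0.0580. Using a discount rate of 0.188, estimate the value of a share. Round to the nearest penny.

£78.11

Two-stage DDM. Project D₁…D_3 at 0.179, terminal growth 0.058, discount at r = 0.188.
D_1 = 8.4416
D_2 = 9.9527
D_3 = 11.7342
Terminal value at t=3: TV = D_4/(r−g) = 12.4148/(0.188−0.058) = 95.4985
P₀ = 8.4416/(1+0.188)^1 + 9.9527/(1+0.188)^2 + 11.7342/(1+0.188)^3 + 95.4985/(1+0.188)^3 = 78.1132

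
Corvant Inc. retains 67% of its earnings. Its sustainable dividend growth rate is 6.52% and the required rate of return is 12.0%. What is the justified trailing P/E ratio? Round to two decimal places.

6.41

Payout ratio b = 1 − 0.67 = 0.33.
Justified trailing P/E = b(1+g)/(r−g) = 0.33×(1+0.0652)/(0.12−0.0652) = 6.4145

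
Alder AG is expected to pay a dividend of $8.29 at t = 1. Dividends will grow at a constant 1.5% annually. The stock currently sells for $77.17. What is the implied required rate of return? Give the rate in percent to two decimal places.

12.24%

Rearranging the constant-growth DDM: r = D₁/P₀ + g.
r = 8.2900 / 77.17 + 0.015 = 0.10743 + 0.015 = 0.12243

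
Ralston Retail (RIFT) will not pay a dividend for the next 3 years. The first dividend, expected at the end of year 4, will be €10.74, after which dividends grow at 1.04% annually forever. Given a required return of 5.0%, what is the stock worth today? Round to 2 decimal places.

Deferred-dividend DDM. At t=3 the remaining stream is a growing perpetuity with first payment D_4 = 10.74.
V_3 = D_4/(r−g) = 10.74/(0.05−0.0104) = 271.2121
P₀ = V_3/(1+r)^3 = 271.2121/(1+0.05)^3 = 234.2832

€234.28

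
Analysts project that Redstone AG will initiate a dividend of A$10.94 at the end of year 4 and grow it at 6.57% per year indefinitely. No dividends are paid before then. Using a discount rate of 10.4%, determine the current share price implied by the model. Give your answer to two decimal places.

A$212.28

Deferred-dividend DDM. At t=3 the remaining stream is a growing perpetuity with first payment D_4 = 10.94.
V_3 = D_4/(r−g) = 10.94/(0.104−0.0657) = 285.6397
P₀ = V_3/(1+r)^3 = 285.6397/(1+0.104)^3 = 212.2811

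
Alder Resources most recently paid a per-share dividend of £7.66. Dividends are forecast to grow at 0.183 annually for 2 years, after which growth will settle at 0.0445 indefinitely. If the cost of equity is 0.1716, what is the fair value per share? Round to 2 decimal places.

Two-stage DDM. Project D₁…D_2 at 0.183, terminal growth 0.0445, discount at r = 0.1716.
D_1 = 9.0618
D_2 = 10.7201
Terminal value at t=2: TV = D_3/(r−g) = 11.1971/(0.1716−0.0445) = 88.0970
P₀ = 9.0618/(1+0.1716)^1 + 10.7201/(1+0.1716)^2 + 88.0970/(1+0.1716)^2 = 79.7247

£79.72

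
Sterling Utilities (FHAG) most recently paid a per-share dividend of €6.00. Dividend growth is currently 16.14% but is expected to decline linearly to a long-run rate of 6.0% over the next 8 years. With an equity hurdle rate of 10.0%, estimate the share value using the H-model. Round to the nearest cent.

€219.84

H-model: P₀ = D₀[(1+g_L) + H(g_S−g_L)]/(r−g_L), with H = 8/2 = 4.
P₀ = 6.00 × [(1+0.06) + 4×(0.1614−0.06)] / (0.1−0.06)
   = 6.00 × 1.4656 / 0.04 = 219.8400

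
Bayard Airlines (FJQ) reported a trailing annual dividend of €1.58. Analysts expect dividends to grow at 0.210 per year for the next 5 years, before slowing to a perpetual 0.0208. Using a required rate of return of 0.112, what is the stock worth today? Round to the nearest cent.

Two-stage DDM. Project D₁…D_5 at 0.21, terminal growth 0.0208, discount at r = 0.112.
D_1 = 1.9118
D_2 = 2.3133
D_3 = 2.7991
D_4 = 3.3869
D_5 = 4.0981
Terminal value at t=5: TV = D_6/(r−g) = 4.1834/(0.112−0.0208) = 45.8701
P₀ = 1.9118/(1+0.112)^1 + 2.3133/(1+0.112)^2 + 2.7991/(1+0.112)^3 + 3.3869/(1+0.112)^4 + 4.0981/(1+0.112)^5 + 45.8701/(1+0.112)^5 = 37.2287

€37.23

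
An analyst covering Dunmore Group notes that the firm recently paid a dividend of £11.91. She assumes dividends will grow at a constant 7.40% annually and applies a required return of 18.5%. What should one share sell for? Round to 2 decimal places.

£115.24

Gordon growth model: P₀ = D₁/(r − g). D₁ = 11.91 × (1 + 0.074) = 12.7913.
P₀ = 12.7913 / (0.185 − 0.074) = 12.7913 / 0.111 = 115.2373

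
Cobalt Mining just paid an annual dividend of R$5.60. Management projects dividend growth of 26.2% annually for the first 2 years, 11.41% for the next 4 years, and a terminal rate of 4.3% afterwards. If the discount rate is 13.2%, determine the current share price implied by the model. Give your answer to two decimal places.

R$116.49

Three-stage DDM. Project D₁…D_6; terminal Gordon value at t=6 with g = 0.043; discount at r = 0.132.
D_1 = 7.0672
D_2 = 8.9188
D_3 = 9.9364
D_4 = 11.0702
D_5 = 12.3333
D_6 = 13.7405
TV_6 = 14.3314/(0.132−0.043) = 161.0266
P₀ = Σ Dₜ/(1+r)ᵗ + TV_6/(1+r)^6 = 116.4880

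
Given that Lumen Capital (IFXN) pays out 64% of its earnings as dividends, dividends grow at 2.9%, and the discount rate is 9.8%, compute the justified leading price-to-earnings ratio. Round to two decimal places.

9.28

Justified leading P/E = b/(r−g) = 0.64/(0.098−0.029) = 9.2754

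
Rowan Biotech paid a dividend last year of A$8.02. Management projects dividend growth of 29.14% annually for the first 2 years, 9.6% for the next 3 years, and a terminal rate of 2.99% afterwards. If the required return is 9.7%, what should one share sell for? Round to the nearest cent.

A$223.96

Three-stage DDM. Project D₁…D_5; terminal Gordon value at t=5 with g = 0.0299; discount at r = 0.097.
D_1 = 10.3570
D_2 = 13.3751
D_3 = 14.6591
D_4 = 16.0663
D_5 = 17.6087
TV_5 = 18.1352/(0.097−0.0299) = 270.2714
P₀ = Σ Dₜ/(1+r)ᵗ + TV_5/(1+r)^5 = 223.9623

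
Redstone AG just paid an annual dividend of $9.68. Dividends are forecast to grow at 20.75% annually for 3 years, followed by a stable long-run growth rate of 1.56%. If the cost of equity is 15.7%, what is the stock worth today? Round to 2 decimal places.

$110.68

Two-stage DDM. Project D₁…D_3 at 0.2075, terminal growth 0.0156, discount at r = 0.157.
D_1 = 11.6886
D_2 = 14.1140
D_3 = 17.0426
Terminal value at t=3: TV = D_4/(r−g) = 17.3085/(0.157−0.0156) = 122.4081
P₀ = 11.6886/(1+0.157)^1 + 14.1140/(1+0.157)^2 + 17.0426/(1+0.157)^3 + 122.4081/(1+0.157)^3 = 110.6829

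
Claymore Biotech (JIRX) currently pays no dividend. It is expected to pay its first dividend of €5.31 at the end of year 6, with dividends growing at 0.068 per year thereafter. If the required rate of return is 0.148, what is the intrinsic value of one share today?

€33.29

Deferred-dividend DDM. At t=5 the remaining stream is a growing perpetuity with first payment D_6 = 5.31.
V_5 = D_6/(r−g) = 5.31/(0.148−0.068) = 66.3750
P₀ = V_5/(1+r)^5 = 66.3750/(1+0.148)^5 = 33.2886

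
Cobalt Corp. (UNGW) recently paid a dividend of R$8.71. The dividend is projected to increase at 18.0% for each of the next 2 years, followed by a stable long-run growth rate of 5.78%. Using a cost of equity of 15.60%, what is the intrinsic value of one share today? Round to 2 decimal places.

Two-stage DDM. Project D₁…D_2 at 0.18, terminal growth 0.0578, discount at r = 0.156.
D_1 = 10.2778
D_2 = 12.1278
Terminal value at t=2: TV = D_3/(r−g) = 12.8288/(0.156−0.0578) = 130.6394
P₀ = 10.2778/(1+0.156)^1 + 12.1278/(1+0.156)^2 + 130.6394/(1+0.156)^2 = 115.7257

R$115.73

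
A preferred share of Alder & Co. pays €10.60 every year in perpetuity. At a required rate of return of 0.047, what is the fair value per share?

€225.53

Zero-growth DDM (perpetuity): P₀ = D/r = 10.60 / 0.047 = 225.5319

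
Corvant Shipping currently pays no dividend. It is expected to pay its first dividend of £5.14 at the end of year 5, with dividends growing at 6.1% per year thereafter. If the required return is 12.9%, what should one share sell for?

£46.52

Deferred-dividend DDM. At t=4 the remaining stream is a growing perpetuity with first payment D_5 = 5.14.
V_4 = D_5/(r−g) = 5.14/(0.129−0.061) = 75.5882
P₀ = V_4/(1+r)^4 = 75.5882/(1+0.129)^4 = 46.5241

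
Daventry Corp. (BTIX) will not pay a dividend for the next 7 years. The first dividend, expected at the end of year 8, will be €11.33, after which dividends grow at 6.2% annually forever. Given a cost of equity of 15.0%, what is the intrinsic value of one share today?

Deferred-dividend DDM. At t=7 the remaining stream is a growing perpetuity with first payment D_8 = 11.33.
V_7 = D_8/(r−g) = 11.33/(0.15−0.062) = 128.7500
P₀ = V_7/(1+r)^7 = 128.7500/(1+0.15)^7 = 48.4019

€48.40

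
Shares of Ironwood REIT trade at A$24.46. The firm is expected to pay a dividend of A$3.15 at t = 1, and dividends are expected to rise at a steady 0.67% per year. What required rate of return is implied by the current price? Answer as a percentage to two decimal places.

13.55%

Rearranging the constant-growth DDM: r = D₁/P₀ + g.
r = 3.1500 / 24.46 + 0.0067 = 0.12878 + 0.0067 = 0.13548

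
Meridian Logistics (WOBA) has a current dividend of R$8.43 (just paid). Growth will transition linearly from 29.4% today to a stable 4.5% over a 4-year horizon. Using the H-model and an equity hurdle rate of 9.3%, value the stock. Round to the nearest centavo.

R$270.99

H-model: P₀ = D₀[(1+g_L) + H(g_S−g_L)]/(r−g_L), with H = 4/2 = 2.
P₀ = 8.43 × [(1+0.045) + 2×(0.294−0.045)] / (0.093−0.045)
   = 8.43 × 1.5430 / 0.048 = 270.9894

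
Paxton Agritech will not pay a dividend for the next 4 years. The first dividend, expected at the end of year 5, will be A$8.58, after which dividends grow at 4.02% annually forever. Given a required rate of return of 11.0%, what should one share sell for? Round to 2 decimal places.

Deferred-dividend DDM. At t=4 the remaining stream is a growing perpetuity with first payment D_5 = 8.58.
V_4 = D_5/(r−g) = 8.58/(0.11−0.0402) = 122.9226
P₀ = V_4/(1+r)^4 = 122.9226/(1+0.11)^4 = 80.9729

A$80.97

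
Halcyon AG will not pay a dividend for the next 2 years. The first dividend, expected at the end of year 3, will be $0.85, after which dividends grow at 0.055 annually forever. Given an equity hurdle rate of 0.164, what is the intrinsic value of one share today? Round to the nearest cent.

$5.76

Deferred-dividend DDM. At t=2 the remaining stream is a growing perpetuity with first payment D_3 = 0.85.
V_2 = D_3/(r−g) = 0.85/(0.164−0.055) = 7.7982
P₀ = V_2/(1+r)^2 = 7.7982/(1+0.164)^2 = 5.7555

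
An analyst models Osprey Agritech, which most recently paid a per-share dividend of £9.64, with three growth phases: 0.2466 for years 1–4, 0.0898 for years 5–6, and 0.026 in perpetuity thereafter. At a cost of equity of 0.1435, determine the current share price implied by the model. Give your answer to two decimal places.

£181.40

Three-stage DDM. Project D₁…D_6; terminal Gordon value at t=6 with g = 0.026; discount at r = 0.1435.
D_1 = 12.0172
D_2 = 14.9807
D_3 = 18.6749
D_4 = 23.2801
D_5 = 25.3707
D_6 = 27.6490
TV_6 = 28.3679/(0.1435−0.026) = 241.4285
P₀ = Σ Dₜ/(1+r)ᵗ + TV_6/(1+r)^6 = 181.4015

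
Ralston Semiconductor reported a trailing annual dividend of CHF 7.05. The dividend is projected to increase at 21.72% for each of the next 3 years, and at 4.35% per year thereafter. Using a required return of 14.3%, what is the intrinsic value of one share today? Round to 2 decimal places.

CHF 113.31

Two-stage DDM. Project D₁…D_3 at 0.2172, terminal growth 0.0435, discount at r = 0.143.
D_1 = 8.5813
D_2 = 10.4451
D_3 = 12.7138
Terminal value at t=3: TV = D_4/(r−g) = 13.2668/(0.143−0.0435) = 133.3350
P₀ = 8.5813/(1+0.143)^1 + 10.4451/(1+0.143)^2 + 12.7138/(1+0.143)^3 + 133.3350/(1+0.143)^3 = 113.3073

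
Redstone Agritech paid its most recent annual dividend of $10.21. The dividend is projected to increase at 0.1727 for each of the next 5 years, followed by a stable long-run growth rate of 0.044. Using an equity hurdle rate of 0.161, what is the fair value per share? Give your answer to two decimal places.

$148.40

Two-stage DDM. Project D₁…D_5 at 0.1727, terminal growth 0.044, discount at r = 0.161.
D_1 = 11.9733
D_2 = 14.0411
D_3 = 16.4659
D_4 = 19.3096
D_5 = 22.6444
Terminal value at t=5: TV = D_6/(r−g) = 23.6407/(0.161−0.044) = 202.0575
P₀ = 11.9733/(1+0.161)^1 + 14.0411/(1+0.161)^2 + 16.4659/(1+0.161)^3 + 19.3096/(1+0.161)^4 + 22.6444/(1+0.161)^5 + 202.0575/(1+0.161)^5 = 148.4029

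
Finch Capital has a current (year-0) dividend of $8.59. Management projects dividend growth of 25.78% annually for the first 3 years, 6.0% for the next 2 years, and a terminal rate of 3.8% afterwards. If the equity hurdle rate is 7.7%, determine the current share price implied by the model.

$414.92

Three-stage DDM. Project D₁…D_5; terminal Gordon value at t=5 with g = 0.038; discount at r = 0.077.
D_1 = 10.8045
D_2 = 13.5899
D_3 = 17.0934
D_4 = 18.1190
D_5 = 19.2061
TV_5 = 19.9360/(0.077−0.038) = 511.1783
P₀ = Σ Dₜ/(1+r)ᵗ + TV_5/(1+r)^5 = 414.9244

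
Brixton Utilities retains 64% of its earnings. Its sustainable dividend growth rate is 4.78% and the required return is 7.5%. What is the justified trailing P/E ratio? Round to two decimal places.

Payout ratio b = 1 − 0.64 = 0.36.
Justified trailing P/E = b(1+g)/(r−g) = 0.36×(1+0.0478)/(0.075−0.0478) = 13.8679

13.87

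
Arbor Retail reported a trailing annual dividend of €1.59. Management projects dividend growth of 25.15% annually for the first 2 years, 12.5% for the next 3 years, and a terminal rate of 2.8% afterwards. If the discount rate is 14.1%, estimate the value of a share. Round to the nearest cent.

Three-stage DDM. Project D₁…D_5; terminal Gordon value at t=5 with g = 0.028; discount at r = 0.141.
D_1 = 1.9899
D_2 = 2.4903
D_3 = 2.8016
D_4 = 3.1518
D_5 = 3.5458
TV_5 = 3.6451/(0.141−0.028) = 32.2575
P₀ = Σ Dₜ/(1+r)ᵗ + TV_5/(1+r)^5 = 25.9163

€25.92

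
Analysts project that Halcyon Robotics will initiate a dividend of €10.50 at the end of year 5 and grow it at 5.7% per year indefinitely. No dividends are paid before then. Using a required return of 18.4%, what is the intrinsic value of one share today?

Deferred-dividend DDM. At t=4 the remaining stream is a growing perpetuity with first payment D_5 = 10.50.
V_4 = D_5/(r−g) = 10.50/(0.184−0.057) = 82.6772
P₀ = V_4/(1+r)^4 = 82.6772/(1+0.184)^4 = 42.0706

€42.07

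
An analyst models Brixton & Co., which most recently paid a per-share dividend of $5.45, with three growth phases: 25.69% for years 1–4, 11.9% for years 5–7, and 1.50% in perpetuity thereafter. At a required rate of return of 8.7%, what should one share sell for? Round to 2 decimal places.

Three-stage DDM. Project D₁…D_7; terminal Gordon value at t=7 with g = 0.015; discount at r = 0.087.
D_1 = 6.8501
D_2 = 8.6099
D_3 = 10.8218
D_4 = 13.6019
D_5 = 15.2205
D_6 = 17.0318
D_7 = 19.0585
TV_7 = 19.3444/(0.087−0.015) = 268.6725
P₀ = Σ Dₜ/(1+r)ᵗ + TV_7/(1+r)^7 = 212.5764

$212.58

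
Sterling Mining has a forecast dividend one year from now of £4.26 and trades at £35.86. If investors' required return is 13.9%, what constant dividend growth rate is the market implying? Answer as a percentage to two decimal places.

2.02%

From P₀ = D₁/(r − g), the implied growth is g = r − D₁/P₀.
g = 0.139 − 4.26/35.86 = 0.139 − 0.11880 = 0.02020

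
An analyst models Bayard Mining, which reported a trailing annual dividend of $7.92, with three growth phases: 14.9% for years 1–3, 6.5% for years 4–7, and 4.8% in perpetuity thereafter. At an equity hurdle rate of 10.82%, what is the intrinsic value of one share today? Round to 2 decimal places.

$188.63

Three-stage DDM. Project D₁…D_7; terminal Gordon value at t=7 with g = 0.048; discount at r = 0.1082.
D_1 = 9.1001
D_2 = 10.4560
D_3 = 12.0139
D_4 = 12.7948
D_5 = 13.6265
D_6 = 14.5122
D_7 = 15.4555
TV_7 = 16.1974/(0.1082−0.048) = 269.0596
P₀ = Σ Dₜ/(1+r)ᵗ + TV_7/(1+r)^7 = 188.6282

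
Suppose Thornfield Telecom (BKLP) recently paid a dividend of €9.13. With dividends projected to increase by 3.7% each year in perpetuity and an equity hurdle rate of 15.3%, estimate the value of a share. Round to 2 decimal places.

Gordon growth model: P₀ = D₁/(r − g). D₁ = 9.13 × (1 + 0.037) = 9.4678.
P₀ = 9.4678 / (0.153 − 0.037) = 9.4678 / 0.116 = 81.6191

€81.62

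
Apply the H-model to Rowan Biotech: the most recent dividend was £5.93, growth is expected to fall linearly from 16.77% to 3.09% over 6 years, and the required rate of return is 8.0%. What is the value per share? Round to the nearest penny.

£174.07

H-model: P₀ = D₀[(1+g_L) + H(g_S−g_L)]/(r−g_L), with H = 6/2 = 3.
P₀ = 5.93 × [(1+0.0309) + 3×(0.1677−0.0309)] / (0.08−0.0309)
   = 5.93 × 1.4413 / 0.0491 = 174.0715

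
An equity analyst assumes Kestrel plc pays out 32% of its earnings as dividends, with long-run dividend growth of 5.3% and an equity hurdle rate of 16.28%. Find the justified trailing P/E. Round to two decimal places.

3.07

Justified trailing P/E = b(1+g)/(r−g) = 0.32×(1+0.053)/(0.1628−0.053) = 3.0689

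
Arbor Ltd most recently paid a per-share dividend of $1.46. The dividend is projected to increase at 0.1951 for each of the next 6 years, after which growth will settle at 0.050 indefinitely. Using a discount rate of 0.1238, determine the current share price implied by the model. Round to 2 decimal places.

$40.97

Two-stage DDM. Project D₁…D_6 at 0.1951, terminal growth 0.05, discount at r = 0.1238.
D_1 = 1.7448
D_2 = 2.0853
D_3 = 2.4921
D_4 = 2.9783
D_5 = 3.5594
D_6 = 4.2538
Terminal value at t=6: TV = D_7/(r−g) = 4.4665/(0.1238−0.05) = 60.5217
P₀ = 1.7448/(1+0.1238)^1 + 2.0853/(1+0.1238)^2 + 2.4921/(1+0.1238)^3 + 2.9783/(1+0.1238)^4 + 3.5594/(1+0.1238)^5 + 4.2538/(1+0.1238)^6 + 60.5217/(1+0.1238)^6 = 40.9698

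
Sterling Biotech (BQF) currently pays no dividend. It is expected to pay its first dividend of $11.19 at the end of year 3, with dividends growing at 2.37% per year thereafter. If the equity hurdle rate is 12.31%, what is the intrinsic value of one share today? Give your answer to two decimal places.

Deferred-dividend DDM. At t=2 the remaining stream is a growing perpetuity with first payment D_3 = 11.19.
V_2 = D_3/(r−g) = 11.19/(0.1231−0.0237) = 112.5755
P₀ = V_2/(1+r)^2 = 112.5755/(1+0.1231)^2 = 89.2497

$89.25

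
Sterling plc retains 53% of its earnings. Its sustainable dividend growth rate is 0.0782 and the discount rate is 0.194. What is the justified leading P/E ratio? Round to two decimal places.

Payout ratio b = 1 − 0.53 = 0.47.
Justified leading P/E = b/(r−g) = 0.47/(0.194−0.0782) = 4.0587

4.06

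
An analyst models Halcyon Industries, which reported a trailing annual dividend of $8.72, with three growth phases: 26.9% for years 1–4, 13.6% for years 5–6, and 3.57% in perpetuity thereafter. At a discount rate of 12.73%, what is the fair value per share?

Three-stage DDM. Project D₁…D_6; terminal Gordon value at t=6 with g = 0.0357; discount at r = 0.1273.
D_1 = 11.0657
D_2 = 14.0423
D_3 = 17.8197
D_4 = 22.6132
D_5 = 25.6887
D_6 = 29.1823
TV_6 = 30.2241/(0.1273−0.0357) = 329.9576
P₀ = Σ Dₜ/(1+r)ᵗ + TV_6/(1+r)^6 = 236.4134

$236.41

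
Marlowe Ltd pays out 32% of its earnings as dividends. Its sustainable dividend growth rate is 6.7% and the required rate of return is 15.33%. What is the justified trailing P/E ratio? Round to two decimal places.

3.96

Justified trailing P/E = b(1+g)/(r−g) = 0.32×(1+0.067)/(0.1533−0.067) = 3.9564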